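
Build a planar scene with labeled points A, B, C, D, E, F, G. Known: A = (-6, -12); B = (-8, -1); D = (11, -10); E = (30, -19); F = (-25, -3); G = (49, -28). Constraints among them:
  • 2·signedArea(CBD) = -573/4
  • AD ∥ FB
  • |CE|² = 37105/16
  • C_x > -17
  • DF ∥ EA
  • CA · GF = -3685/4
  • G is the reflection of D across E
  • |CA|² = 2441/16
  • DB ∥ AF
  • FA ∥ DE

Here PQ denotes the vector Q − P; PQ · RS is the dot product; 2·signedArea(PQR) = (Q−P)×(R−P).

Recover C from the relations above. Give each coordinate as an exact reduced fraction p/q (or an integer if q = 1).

1. C_x = -16  [2·signedArea(CBD) = -573/4 ∩ CA · GF = -3685/4]
2. C_y = -19/4  [2·signedArea(CBD) = -573/4 ∩ CA · GF = -3685/4]
   → C = (-16, -19/4)

C = (-16, -19/4)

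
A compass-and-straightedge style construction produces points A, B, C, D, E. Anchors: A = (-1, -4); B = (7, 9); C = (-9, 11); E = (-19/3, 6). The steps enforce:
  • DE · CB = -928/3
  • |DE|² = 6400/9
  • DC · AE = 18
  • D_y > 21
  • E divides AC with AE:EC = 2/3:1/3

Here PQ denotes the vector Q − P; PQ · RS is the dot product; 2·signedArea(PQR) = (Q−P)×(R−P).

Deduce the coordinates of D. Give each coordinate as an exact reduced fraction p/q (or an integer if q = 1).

1. D_x = 15  [DE · CB = -928/3 ∩ DC · AE = 18]
2. D_y = 22  [DE · CB = -928/3 ∩ DC · AE = 18]
   → D = (15, 22)

D = (15, 22)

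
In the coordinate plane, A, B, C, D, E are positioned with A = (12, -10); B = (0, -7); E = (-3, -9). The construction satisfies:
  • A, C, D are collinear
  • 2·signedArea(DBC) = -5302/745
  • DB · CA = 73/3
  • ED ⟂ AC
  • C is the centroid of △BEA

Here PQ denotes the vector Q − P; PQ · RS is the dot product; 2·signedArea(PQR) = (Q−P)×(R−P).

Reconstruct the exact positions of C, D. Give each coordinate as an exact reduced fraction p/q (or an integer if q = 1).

1. C_x = 3  [C is the centroid of △BEA]
2. C_y = -26/3  [C is the centroid of △BEA]
   → C = (3, -26/3)
3. D_x = -2103/745  [A, C, D are collinear ∩ ED ⟂ AC]
4. D_y = -5814/745  [A, C, D are collinear ∩ ED ⟂ AC]
   → D = (-2103/745, -5814/745)

C = (3, -26/3)
D = (-2103/745, -5814/745)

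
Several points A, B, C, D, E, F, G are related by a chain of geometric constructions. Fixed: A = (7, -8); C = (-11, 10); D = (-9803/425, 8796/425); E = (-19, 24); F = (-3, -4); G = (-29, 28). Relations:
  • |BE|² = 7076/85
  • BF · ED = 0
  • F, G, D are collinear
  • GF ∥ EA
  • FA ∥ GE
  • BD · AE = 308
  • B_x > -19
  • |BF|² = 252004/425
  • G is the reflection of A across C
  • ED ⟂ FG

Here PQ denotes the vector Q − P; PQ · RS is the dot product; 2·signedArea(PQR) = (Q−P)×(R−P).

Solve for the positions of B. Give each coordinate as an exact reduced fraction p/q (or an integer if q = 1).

1. B_x = -7801/425  [BF · ED = 0 ∩ BD · AE = 308]
2. B_y = 6332/425  [BF · ED = 0 ∩ BD · AE = 308]
   → B = (-7801/425, 6332/425)

B = (-7801/425, 6332/425)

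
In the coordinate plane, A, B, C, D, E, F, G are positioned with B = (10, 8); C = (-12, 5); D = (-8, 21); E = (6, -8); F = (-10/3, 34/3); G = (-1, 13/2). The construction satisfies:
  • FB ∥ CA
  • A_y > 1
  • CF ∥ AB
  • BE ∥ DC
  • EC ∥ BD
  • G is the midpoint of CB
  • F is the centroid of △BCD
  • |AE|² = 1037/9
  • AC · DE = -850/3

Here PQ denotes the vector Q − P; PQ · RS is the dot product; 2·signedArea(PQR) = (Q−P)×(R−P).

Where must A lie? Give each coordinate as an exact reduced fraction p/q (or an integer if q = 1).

1. A_x = 4/3  [CF ∥ AB ∩ FB ∥ CA]
2. A_y = 5/3  [CF ∥ AB ∩ FB ∥ CA]
   → A = (4/3, 5/3)

A = (4/3, 5/3)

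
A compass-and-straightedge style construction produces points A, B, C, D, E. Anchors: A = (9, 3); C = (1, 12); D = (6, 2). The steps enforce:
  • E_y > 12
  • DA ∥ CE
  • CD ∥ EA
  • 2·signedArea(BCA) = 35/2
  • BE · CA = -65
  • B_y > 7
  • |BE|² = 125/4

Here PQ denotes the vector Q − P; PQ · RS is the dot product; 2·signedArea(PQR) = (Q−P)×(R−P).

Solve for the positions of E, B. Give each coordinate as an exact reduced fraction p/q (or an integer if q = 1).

1. E_x = 4  [CD ∥ EA ∩ DA ∥ CE]
2. E_y = 13  [CD ∥ EA ∩ DA ∥ CE]
   → E = (4, 13)
3. B_x = 13/2  [2·signedArea(BCA) = 35/2 ∩ BE · CA = -65]
4. B_y = 8  [2·signedArea(BCA) = 35/2 ∩ BE · CA = -65]
   → B = (13/2, 8)

B = (13/2, 8)
E = (4, 13)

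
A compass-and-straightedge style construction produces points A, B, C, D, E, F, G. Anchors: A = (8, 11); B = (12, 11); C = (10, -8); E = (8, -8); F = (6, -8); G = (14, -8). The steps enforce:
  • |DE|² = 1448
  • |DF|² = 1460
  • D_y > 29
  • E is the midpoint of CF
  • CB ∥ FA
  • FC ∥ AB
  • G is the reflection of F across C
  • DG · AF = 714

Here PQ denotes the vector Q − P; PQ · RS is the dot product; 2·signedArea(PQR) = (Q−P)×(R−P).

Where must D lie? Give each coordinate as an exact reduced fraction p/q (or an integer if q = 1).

1. D_x = 10  [line 2·x + 19·y + -590 = 0 ∩ |DF|² = 1460]
2. D_y = 30  [line 2·x + 19·y + -590 = 0 ∩ |DF|² = 1460]
   → D = (10, 30)

D = (10, 30)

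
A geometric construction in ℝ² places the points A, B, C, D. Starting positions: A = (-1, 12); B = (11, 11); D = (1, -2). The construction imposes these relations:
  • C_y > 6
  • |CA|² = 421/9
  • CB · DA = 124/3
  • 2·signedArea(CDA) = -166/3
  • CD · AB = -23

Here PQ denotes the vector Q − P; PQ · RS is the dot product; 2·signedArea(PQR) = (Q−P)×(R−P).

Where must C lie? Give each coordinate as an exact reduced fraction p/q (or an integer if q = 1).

C = (11/3, 7)

1. C_x = 11/3  [2·signedArea(CDA) = -166/3 ∩ CD · AB = -23]
2. C_y = 7  [2·signedArea(CDA) = -166/3 ∩ CD · AB = -23]
   → C = (11/3, 7)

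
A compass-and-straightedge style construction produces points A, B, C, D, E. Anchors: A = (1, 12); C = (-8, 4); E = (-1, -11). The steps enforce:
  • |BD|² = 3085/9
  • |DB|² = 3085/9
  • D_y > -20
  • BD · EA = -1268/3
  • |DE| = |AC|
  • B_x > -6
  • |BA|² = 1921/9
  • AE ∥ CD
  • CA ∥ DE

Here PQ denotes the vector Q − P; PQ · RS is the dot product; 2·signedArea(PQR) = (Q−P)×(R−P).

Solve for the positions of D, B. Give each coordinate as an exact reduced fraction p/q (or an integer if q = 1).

B = (-17/3, -1)
D = (-10, -19)

1. D_x = -10  [CA ∥ DE ∩ AE ∥ CD]
2. D_y = -19  [CA ∥ DE ∩ AE ∥ CD]
   → D = (-10, -19)
3. B_x = -17/3  [line -2·x + -23·y + -103/3 = 0 ∩ |BD|² = 3085/9]
4. B_y = -1  [line -2·x + -23·y + -103/3 = 0 ∩ |BD|² = 3085/9]
   → B = (-17/3, -1)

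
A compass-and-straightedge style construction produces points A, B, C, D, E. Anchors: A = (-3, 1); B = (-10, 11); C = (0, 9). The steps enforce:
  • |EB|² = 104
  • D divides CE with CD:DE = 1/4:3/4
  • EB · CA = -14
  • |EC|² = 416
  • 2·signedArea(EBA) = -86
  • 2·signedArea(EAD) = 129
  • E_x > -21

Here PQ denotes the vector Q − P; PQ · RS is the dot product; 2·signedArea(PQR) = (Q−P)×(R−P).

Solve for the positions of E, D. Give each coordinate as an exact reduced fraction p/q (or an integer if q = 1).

D = (-5, 10)
E = (-20, 13)

1. E_x = -20  [EB · CA = -14 ∩ 2·signedArea(EBA) = -86]
2. E_y = 13  [EB · CA = -14 ∩ 2·signedArea(EBA) = -86]
   → E = (-20, 13)
3. D_x = -5  [D divides CE with CD:DE = 1/4:3/4]
4. D_y = 10  [D divides CE with CD:DE = 1/4:3/4]
   → D = (-5, 10)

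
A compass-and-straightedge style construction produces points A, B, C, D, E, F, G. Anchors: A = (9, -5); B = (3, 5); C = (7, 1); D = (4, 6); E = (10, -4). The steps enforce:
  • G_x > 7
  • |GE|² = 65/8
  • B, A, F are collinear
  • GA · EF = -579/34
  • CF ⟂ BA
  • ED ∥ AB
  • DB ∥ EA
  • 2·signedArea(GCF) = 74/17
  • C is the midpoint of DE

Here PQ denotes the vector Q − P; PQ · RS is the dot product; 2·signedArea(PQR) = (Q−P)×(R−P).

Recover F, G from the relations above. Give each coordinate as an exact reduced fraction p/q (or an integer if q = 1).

F = (99/17, 5/17)
G = (31/4, -9/4)

1. F_x = 99/17  [B, A, F are collinear ∩ CF ⟂ BA]
2. F_y = 5/17  [B, A, F are collinear ∩ CF ⟂ BA]
   → F = (99/17, 5/17)
3. G_x = 31/4  [2·signedArea(GCF) = 74/17 ∩ GA · EF = -579/34]
4. G_y = -9/4  [2·signedArea(GCF) = 74/17 ∩ GA · EF = -579/34]
   → G = (31/4, -9/4)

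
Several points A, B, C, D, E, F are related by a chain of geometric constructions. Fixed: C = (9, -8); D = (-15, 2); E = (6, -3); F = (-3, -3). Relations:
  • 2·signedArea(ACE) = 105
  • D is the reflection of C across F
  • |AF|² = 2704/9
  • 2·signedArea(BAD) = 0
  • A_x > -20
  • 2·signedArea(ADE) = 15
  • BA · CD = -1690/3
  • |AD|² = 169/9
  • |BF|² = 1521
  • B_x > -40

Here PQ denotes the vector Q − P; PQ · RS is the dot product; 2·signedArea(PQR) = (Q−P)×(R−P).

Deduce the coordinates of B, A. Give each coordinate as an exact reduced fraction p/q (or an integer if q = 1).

1. A_x = -19  [2·signedArea(ADE) = 15 ∩ 2·signedArea(ACE) = 105]
2. A_y = 11/3  [2·signedArea(ADE) = 15 ∩ 2·signedArea(ACE) = 105]
   → A = (-19, 11/3)
3. B_x = -39  [2·signedArea(BAD) = 0 ∩ BA · CD = -1690/3]
4. B_y = 12  [2·signedArea(BAD) = 0 ∩ BA · CD = -1690/3]
   → B = (-39, 12)

A = (-19, 11/3)
B = (-39, 12)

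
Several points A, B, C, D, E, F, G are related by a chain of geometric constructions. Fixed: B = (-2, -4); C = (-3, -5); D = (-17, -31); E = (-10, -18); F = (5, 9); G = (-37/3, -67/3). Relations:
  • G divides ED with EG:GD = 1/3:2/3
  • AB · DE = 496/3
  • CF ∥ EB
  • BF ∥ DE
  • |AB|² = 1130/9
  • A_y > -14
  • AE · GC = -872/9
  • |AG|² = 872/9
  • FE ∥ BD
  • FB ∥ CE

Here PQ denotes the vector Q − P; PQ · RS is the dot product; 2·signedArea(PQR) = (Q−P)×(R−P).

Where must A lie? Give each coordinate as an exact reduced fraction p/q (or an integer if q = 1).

1. A_x = -23/3  [line -28/3·x + -52/3·y + -2776/9 = 0 ∩ |AB|² = 1130/9]
2. A_y = -41/3  [line -28/3·x + -52/3·y + -2776/9 = 0 ∩ |AB|² = 1130/9]
   → A = (-23/3, -41/3)

A = (-23/3, -41/3)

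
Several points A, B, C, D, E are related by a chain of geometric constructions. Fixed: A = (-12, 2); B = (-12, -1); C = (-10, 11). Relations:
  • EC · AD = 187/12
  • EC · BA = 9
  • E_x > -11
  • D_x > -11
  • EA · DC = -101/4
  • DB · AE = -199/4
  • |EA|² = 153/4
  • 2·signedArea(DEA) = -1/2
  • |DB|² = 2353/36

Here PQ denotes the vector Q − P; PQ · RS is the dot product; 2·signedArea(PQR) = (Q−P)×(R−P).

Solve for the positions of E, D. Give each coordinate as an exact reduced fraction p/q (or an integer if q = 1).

D = (-65/6, 7)
E = (-21/2, 8)

1. E_y = 8  [EC · BA = 9]
2. E_x = -21/2  [|EA|² = 153/4]
   → E = (-21/2, 8)
3. D_x = -65/6  [EC · AD = 187/12 ∩ DB · AE = -199/4]
4. D_y = 7  [EC · AD = 187/12 ∩ DB · AE = -199/4]
   → D = (-65/6, 7)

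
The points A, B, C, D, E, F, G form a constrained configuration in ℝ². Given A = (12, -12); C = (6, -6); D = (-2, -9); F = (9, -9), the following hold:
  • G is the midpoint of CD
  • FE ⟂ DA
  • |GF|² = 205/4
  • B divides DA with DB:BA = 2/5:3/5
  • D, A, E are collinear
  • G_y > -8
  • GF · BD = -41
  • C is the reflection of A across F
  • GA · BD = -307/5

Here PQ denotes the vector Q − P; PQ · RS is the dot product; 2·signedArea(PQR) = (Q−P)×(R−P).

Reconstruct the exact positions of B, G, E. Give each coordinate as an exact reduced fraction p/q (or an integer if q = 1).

1. B_x = 18/5  [B divides DA with DB:BA = 2/5:3/5]
2. B_y = -51/5  [B divides DA with DB:BA = 2/5:3/5]
   → B = (18/5, -51/5)
3. G_x = 2  [G is the midpoint of CD]
4. G_y = -15/2  [G is the midpoint of CD]
   → G = (2, -15/2)
5. E_x = 1746/205  [D, A, E are collinear ∩ FE ⟂ DA]
6. E_y = -2307/205  [D, A, E are collinear ∩ FE ⟂ DA]
   → E = (1746/205, -2307/205)

B = (18/5, -51/5)
E = (1746/205, -2307/205)
G = (2, -15/2)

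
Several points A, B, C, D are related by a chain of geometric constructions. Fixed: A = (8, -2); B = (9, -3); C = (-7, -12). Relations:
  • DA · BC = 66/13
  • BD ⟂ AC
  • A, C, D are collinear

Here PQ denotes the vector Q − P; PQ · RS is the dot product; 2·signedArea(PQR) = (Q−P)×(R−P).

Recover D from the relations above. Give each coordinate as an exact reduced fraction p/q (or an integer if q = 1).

D = (107/13, -24/13)

1. D_x = 107/13  [A, C, D are collinear ∩ BD ⟂ AC]
2. D_y = -24/13  [A, C, D are collinear ∩ BD ⟂ AC]
   → D = (107/13, -24/13)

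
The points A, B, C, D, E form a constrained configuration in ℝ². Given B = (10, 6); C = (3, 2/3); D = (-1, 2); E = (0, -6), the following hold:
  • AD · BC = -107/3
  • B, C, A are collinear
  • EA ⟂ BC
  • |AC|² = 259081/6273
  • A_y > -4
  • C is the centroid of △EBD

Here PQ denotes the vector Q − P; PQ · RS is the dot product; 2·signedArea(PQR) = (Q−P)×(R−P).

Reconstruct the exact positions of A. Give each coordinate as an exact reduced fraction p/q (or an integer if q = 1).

1. A_x = -1472/697  [B, C, A are collinear ∩ EA ⟂ BC]
2. A_y = -2250/697  [B, C, A are collinear ∩ EA ⟂ BC]
   → A = (-1472/697, -2250/697)

A = (-1472/697, -2250/697)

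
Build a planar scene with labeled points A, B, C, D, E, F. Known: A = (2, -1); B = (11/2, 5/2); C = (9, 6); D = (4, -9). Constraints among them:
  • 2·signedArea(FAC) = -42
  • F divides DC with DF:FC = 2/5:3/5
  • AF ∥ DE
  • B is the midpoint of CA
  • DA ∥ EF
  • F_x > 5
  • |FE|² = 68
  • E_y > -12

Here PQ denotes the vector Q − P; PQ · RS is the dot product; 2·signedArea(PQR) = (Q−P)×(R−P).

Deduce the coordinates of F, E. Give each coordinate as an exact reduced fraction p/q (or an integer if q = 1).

1. F_x = 6  [F divides DC with DF:FC = 2/5:3/5]
2. F_y = -3  [F divides DC with DF:FC = 2/5:3/5]
   → F = (6, -3)
3. E_x = 8  [DA ∥ EF ∩ AF ∥ DE]
4. E_y = -11  [DA ∥ EF ∩ AF ∥ DE]
   → E = (8, -11)

E = (8, -11)
F = (6, -3)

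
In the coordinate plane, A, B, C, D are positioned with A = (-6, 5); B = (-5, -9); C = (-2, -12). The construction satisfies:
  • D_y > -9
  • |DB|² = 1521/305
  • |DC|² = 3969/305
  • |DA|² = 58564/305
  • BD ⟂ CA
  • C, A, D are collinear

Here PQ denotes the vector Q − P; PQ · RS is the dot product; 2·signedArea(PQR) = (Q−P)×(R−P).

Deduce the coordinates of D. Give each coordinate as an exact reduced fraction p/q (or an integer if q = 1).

1. D_x = -862/305  [C, A, D are collinear ∩ BD ⟂ CA]
2. D_y = -2589/305  [C, A, D are collinear ∩ BD ⟂ CA]
   → D = (-862/305, -2589/305)

D = (-862/305, -2589/305)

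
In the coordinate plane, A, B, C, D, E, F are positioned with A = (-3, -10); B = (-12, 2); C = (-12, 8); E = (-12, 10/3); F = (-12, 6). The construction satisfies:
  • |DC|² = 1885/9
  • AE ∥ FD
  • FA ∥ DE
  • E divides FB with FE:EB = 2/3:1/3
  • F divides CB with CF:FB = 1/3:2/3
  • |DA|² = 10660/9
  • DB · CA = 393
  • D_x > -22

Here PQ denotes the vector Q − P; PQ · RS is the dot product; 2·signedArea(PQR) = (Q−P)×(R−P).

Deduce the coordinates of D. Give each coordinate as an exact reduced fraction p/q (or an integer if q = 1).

1. D_x = -21  [FA ∥ DE ∩ AE ∥ FD]
2. D_y = 58/3  [FA ∥ DE ∩ AE ∥ FD]
   → D = (-21, 58/3)

D = (-21, 58/3)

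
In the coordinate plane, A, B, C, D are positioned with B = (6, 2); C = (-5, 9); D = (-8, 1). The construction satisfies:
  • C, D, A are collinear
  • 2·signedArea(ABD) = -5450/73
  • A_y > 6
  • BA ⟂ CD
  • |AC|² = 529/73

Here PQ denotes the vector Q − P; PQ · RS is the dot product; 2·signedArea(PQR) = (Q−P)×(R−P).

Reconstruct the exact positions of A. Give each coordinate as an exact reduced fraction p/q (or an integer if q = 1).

A = (-434/73, 473/73)

1. A_x = -434/73  [C, D, A are collinear ∩ BA ⟂ CD]
2. A_y = 473/73  [C, D, A are collinear ∩ BA ⟂ CD]
   → A = (-434/73, 473/73)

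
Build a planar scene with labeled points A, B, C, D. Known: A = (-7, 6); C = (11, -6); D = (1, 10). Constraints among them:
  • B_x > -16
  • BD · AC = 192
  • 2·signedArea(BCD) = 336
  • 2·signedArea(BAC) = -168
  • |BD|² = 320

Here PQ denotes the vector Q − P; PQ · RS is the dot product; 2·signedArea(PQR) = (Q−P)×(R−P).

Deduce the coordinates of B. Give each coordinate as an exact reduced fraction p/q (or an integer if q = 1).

1. B_x = -15  [2·signedArea(BAC) = -168 ∩ BD · AC = 192]
2. B_y = 2  [2·signedArea(BAC) = -168 ∩ BD · AC = 192]
   → B = (-15, 2)

B = (-15, 2)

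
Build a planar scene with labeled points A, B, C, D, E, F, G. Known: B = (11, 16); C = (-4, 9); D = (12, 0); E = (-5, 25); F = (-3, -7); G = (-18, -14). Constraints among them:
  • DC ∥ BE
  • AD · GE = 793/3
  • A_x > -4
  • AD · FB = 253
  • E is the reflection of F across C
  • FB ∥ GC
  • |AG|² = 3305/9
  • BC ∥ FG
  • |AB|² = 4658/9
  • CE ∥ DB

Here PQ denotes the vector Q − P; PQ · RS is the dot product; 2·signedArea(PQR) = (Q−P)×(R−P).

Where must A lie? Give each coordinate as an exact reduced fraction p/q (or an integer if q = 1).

A = (-10/3, -5/3)

1. A_x = -10/3  [AD · FB = 253 ∩ AD · GE = 793/3]
2. A_y = -5/3  [AD · FB = 253 ∩ AD · GE = 793/3]
   → A = (-10/3, -5/3)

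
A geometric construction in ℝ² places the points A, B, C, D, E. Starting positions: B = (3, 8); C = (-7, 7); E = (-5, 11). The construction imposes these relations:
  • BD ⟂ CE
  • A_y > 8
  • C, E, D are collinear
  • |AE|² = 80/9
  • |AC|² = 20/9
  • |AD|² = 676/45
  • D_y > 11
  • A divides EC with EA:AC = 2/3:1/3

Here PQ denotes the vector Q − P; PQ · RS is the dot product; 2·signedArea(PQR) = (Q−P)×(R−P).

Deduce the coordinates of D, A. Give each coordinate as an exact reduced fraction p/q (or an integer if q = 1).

A = (-19/3, 25/3)
D = (-23/5, 59/5)

1. D_x = -23/5  [C, E, D are collinear ∩ BD ⟂ CE]
2. D_y = 59/5  [C, E, D are collinear ∩ BD ⟂ CE]
   → D = (-23/5, 59/5)
3. A_x = -19/3  [A divides EC with EA:AC = 2/3:1/3]
4. A_y = 25/3  [A divides EC with EA:AC = 2/3:1/3]
   → A = (-19/3, 25/3)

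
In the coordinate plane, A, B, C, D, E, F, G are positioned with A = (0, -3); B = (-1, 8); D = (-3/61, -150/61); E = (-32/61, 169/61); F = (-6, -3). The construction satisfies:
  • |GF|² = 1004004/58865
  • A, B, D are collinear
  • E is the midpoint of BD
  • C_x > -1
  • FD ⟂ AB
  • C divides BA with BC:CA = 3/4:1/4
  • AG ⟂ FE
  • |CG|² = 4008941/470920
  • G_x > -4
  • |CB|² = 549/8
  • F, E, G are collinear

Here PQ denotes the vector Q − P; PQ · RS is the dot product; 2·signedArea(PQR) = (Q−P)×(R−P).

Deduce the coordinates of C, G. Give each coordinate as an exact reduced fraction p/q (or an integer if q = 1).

1. C_x = -1/4  [C divides BA with BC:CA = 3/4:1/4]
2. C_y = -1/4  [C divides BA with BC:CA = 3/4:1/4]
   → C = (-1/4, -1/4)
3. G_x = -185856/58865  [F, E, G are collinear ∩ AG ⟂ FE]
4. G_y = -243/58865  [F, E, G are collinear ∩ AG ⟂ FE]
   → G = (-185856/58865, -243/58865)

C = (-1/4, -1/4)
G = (-185856/58865, -243/58865)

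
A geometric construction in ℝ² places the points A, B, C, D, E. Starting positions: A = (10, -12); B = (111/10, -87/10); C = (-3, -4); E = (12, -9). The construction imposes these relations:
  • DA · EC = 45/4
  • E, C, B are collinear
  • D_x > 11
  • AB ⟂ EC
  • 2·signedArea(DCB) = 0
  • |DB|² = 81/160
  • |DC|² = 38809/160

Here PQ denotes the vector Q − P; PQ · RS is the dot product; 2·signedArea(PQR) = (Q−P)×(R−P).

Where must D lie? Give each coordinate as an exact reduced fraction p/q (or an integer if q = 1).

D = (471/40, -357/40)

1. D_x = 471/40  [2·signedArea(DCB) = 0 ∩ DA · EC = 45/4]
2. D_y = -357/40  [2·signedArea(DCB) = 0 ∩ DA · EC = 45/4]
   → D = (471/40, -357/40)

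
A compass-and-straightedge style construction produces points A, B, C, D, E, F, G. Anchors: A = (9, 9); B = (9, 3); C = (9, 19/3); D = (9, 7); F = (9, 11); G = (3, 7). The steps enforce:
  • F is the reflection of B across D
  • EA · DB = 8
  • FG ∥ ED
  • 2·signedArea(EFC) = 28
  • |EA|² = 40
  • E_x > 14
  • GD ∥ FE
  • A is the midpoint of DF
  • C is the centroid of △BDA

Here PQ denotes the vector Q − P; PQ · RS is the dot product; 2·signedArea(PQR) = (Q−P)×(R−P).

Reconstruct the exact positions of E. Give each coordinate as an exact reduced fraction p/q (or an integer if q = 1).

E = (15, 11)

1. E_x = 15  [FG ∥ ED ∩ GD ∥ FE]
2. E_y = 11  [FG ∥ ED ∩ GD ∥ FE]
   → E = (15, 11)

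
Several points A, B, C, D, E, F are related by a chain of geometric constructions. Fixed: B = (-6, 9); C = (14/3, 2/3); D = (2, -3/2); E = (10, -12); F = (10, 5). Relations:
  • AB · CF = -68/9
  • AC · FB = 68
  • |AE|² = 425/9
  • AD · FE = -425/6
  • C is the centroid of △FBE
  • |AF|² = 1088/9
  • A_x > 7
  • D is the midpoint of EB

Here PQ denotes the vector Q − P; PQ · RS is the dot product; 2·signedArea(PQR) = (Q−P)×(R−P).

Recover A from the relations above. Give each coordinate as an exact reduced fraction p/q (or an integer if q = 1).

1. A_x = 22/3  [AC · FB = 68 ∩ AD · FE = -425/6]
2. A_y = -17/3  [AC · FB = 68 ∩ AD · FE = -425/6]
   → A = (22/3, -17/3)

A = (22/3, -17/3)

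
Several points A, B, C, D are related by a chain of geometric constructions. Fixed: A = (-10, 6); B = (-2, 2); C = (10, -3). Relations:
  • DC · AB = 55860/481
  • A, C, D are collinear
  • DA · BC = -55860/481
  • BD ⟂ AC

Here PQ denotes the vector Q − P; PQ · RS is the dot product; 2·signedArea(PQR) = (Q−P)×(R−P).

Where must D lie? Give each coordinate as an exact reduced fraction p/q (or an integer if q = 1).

1. D_x = -890/481  [A, C, D are collinear ∩ BD ⟂ AC]
2. D_y = 1122/481  [A, C, D are collinear ∩ BD ⟂ AC]
   → D = (-890/481, 1122/481)

D = (-890/481, 1122/481)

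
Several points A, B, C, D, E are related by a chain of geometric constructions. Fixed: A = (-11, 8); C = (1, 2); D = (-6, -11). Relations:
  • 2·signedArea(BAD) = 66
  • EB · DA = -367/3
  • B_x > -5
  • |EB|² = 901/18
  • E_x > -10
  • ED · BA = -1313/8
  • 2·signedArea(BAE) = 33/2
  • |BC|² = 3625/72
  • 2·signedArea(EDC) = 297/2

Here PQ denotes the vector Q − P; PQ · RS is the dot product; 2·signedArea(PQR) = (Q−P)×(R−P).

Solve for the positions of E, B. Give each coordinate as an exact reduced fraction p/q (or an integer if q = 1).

B = (-59/12, -23/12)
E = (-39/4, 13/4)

1. B_x = -59/12  [line 19·x + 5·y + 103 = 0 ∩ |BC|² = 3625/72]
2. B_y = -23/12  [line 19·x + 5·y + 103 = 0 ∩ |BC|² = 3625/72]
   → B = (-59/12, -23/12)
3. E_x = -39/4  [2·signedArea(EDC) = 297/2 ∩ ED · BA = -1313/8]
4. E_y = 13/4  [2·signedArea(EDC) = 297/2 ∩ ED · BA = -1313/8]
   → E = (-39/4, 13/4)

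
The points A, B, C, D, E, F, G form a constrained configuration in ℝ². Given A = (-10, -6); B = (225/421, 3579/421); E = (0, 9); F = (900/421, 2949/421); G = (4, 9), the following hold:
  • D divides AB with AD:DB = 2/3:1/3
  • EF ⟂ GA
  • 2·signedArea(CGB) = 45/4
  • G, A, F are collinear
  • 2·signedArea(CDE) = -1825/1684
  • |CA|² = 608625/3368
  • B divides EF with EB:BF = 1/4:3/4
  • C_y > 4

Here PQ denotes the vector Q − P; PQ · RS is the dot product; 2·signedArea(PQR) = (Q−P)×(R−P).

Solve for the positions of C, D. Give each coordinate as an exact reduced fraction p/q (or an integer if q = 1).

1. C_x = -3535/1684  [line 210/421·x + -1459/421·y + 30219/1684 = 0 ∩ |CA|² = 608625/3368]
2. C_y = 8211/1684  [line 210/421·x + -1459/421·y + 30219/1684 = 0 ∩ |CA|² = 608625/3368]
   → C = (-3535/1684, 8211/1684)
3. D_x = -3760/1263  [D divides AB with AD:DB = 2/3:1/3]
4. D_y = 1544/421  [D divides AB with AD:DB = 2/3:1/3]
   → D = (-3760/1263, 1544/421)

C = (-3535/1684, 8211/1684)
D = (-3760/1263, 1544/421)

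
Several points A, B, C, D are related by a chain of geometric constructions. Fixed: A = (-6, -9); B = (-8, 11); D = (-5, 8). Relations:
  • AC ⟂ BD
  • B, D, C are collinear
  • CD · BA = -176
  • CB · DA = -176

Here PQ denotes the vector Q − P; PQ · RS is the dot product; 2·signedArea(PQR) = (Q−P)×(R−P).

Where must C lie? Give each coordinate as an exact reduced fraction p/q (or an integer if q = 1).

C = (3, 0)

1. C_x = 3  [B, D, C are collinear ∩ AC ⟂ BD]
2. C_y = 0  [B, D, C are collinear ∩ AC ⟂ BD]
   → C = (3, 0)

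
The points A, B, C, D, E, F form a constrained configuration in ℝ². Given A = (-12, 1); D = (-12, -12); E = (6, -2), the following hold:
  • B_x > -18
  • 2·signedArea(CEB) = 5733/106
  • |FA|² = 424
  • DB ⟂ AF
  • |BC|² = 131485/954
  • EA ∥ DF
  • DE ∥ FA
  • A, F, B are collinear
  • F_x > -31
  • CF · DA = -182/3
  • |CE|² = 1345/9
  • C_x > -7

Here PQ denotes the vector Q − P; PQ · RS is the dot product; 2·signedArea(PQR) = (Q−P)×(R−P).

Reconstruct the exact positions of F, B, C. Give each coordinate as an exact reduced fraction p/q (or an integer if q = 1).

B = (-1857/106, -219/106)
C = (-6, -13/3)
F = (-30, -9)

1. F_x = -30  [DE ∥ FA ∩ EA ∥ DF]
2. F_y = -9  [DE ∥ FA ∩ EA ∥ DF]
   → F = (-30, -9)
3. B_x = -1857/106  [A, F, B are collinear ∩ DB ⟂ AF]
4. B_y = -219/106  [A, F, B are collinear ∩ DB ⟂ AF]
   → B = (-1857/106, -219/106)
5. C_x = -6  [2·signedArea(CEB) = 5733/106 ∩ CF · DA = -182/3]
6. C_y = -13/3  [2·signedArea(CEB) = 5733/106 ∩ CF · DA = -182/3]
   → C = (-6, -13/3)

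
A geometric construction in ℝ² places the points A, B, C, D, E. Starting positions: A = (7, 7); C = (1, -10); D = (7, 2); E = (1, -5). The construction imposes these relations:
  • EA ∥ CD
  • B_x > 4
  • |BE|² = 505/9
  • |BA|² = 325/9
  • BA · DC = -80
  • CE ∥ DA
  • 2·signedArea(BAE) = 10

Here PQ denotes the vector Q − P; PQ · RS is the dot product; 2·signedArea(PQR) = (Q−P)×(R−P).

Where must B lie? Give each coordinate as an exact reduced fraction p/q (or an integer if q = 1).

1. B_x = 5  [2·signedArea(BAE) = 10 ∩ BA · DC = -80]
2. B_y = 4/3  [2·signedArea(BAE) = 10 ∩ BA · DC = -80]
   → B = (5, 4/3)

B = (5, 4/3)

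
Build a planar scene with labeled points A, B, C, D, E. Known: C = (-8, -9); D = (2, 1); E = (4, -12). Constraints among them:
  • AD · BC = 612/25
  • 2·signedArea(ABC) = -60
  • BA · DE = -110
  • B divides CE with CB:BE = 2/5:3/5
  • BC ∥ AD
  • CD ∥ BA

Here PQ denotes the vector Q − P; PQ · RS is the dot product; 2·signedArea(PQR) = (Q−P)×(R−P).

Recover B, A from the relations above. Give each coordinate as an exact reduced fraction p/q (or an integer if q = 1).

1. B_x = -16/5  [B divides CE with CB:BE = 2/5:3/5]
2. B_y = -51/5  [B divides CE with CB:BE = 2/5:3/5]
   → B = (-16/5, -51/5)
3. A_x = 34/5  [BC ∥ AD ∩ CD ∥ BA]
4. A_y = -1/5  [BC ∥ AD ∩ CD ∥ BA]
   → A = (34/5, -1/5)

A = (34/5, -1/5)
B = (-16/5, -51/5)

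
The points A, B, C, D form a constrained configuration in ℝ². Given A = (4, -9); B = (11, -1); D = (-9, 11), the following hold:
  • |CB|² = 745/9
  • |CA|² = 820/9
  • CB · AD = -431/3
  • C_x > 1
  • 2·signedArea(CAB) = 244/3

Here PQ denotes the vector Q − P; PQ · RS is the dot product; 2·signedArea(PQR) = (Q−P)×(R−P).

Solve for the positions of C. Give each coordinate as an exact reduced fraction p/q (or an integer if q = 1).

C = (2, 1/3)

1. C_x = 2  [2·signedArea(CAB) = 244/3 ∩ CB · AD = -431/3]
2. C_y = 1/3  [2·signedArea(CAB) = 244/3 ∩ CB · AD = -431/3]
   → C = (2, 1/3)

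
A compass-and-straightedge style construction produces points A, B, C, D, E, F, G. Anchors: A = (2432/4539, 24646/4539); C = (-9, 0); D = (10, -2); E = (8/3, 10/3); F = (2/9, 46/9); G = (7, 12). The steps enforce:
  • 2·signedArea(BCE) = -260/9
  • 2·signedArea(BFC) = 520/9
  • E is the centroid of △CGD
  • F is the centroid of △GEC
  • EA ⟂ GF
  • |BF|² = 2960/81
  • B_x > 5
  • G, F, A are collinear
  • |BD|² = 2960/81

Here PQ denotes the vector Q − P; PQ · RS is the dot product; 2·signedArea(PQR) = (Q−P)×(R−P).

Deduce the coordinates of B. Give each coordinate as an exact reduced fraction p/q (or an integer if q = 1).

B = (46/9, 14/9)

1. B_x = 46/9  [2·signedArea(BCE) = -260/9 ∩ 2·signedArea(BFC) = 520/9]
2. B_y = 14/9  [2·signedArea(BCE) = -260/9 ∩ 2·signedArea(BFC) = 520/9]
   → B = (46/9, 14/9)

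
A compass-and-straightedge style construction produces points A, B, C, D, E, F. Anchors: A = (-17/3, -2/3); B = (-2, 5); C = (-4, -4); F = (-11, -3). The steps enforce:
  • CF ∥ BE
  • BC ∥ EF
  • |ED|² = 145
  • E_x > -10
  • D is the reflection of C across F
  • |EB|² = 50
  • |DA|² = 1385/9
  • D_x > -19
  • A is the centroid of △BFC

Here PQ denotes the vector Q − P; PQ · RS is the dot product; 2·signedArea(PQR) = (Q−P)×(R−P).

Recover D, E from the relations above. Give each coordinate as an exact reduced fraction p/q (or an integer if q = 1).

1. D_x = -18  [D is the reflection of C across F]
2. D_y = -2  [D is the reflection of C across F]
   → D = (-18, -2)
3. E_x = -9  [BC ∥ EF ∩ CF ∥ BE]
4. E_y = 6  [BC ∥ EF ∩ CF ∥ BE]
   → E = (-9, 6)

D = (-18, -2)
E = (-9, 6)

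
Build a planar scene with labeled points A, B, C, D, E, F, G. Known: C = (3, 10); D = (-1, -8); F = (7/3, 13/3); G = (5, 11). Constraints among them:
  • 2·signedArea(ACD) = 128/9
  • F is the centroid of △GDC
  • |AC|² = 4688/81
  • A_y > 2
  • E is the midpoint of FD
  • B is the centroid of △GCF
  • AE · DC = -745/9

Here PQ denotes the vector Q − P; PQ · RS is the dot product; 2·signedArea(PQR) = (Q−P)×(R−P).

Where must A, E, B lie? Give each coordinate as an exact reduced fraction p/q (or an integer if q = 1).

A = (19/9, 22/9)
B = (31/9, 76/9)
E = (2/3, -11/6)

1. E_x = 2/3  [E is the midpoint of FD]
2. E_y = -11/6  [E is the midpoint of FD]
   → E = (2/3, -11/6)
3. B_x = 31/9  [B is the centroid of △GCF]
4. B_y = 76/9  [B is the centroid of △GCF]
   → B = (31/9, 76/9)
5. A_x = 19/9  [AE · DC = -745/9 ∩ 2·signedArea(ACD) = 128/9]
6. A_y = 22/9  [AE · DC = -745/9 ∩ 2·signedArea(ACD) = 128/9]
   → A = (19/9, 22/9)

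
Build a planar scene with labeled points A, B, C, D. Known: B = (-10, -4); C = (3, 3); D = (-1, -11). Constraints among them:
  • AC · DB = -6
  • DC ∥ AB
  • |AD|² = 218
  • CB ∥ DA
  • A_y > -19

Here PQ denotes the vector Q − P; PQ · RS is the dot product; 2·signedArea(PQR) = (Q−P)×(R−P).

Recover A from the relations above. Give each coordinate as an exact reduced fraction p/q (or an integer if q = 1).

A = (-14, -18)

1. A_x = -14  [DC ∥ AB ∩ CB ∥ DA]
2. A_y = -18  [DC ∥ AB ∩ CB ∥ DA]
   → A = (-14, -18)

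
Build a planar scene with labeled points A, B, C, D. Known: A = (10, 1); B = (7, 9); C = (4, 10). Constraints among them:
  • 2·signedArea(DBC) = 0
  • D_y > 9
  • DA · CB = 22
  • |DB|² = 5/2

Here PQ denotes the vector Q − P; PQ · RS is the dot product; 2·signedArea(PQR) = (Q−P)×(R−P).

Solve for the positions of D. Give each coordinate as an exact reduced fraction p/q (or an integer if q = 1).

1. D_x = 11/2  [2·signedArea(DBC) = 0 ∩ DA · CB = 22]
2. D_y = 19/2  [2·signedArea(DBC) = 0 ∩ DA · CB = 22]
   → D = (11/2, 19/2)

D = (11/2, 19/2)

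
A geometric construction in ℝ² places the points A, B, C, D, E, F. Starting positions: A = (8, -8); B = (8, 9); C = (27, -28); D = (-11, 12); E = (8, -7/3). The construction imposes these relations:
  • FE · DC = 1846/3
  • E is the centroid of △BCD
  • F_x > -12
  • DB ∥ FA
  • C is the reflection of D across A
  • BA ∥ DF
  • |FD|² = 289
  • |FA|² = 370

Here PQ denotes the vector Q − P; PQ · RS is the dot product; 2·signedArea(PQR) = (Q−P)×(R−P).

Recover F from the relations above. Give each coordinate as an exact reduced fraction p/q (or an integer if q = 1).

1. F_x = -11  [DB ∥ FA ∩ BA ∥ DF]
2. F_y = -5  [DB ∥ FA ∩ BA ∥ DF]
   → F = (-11, -5)

F = (-11, -5)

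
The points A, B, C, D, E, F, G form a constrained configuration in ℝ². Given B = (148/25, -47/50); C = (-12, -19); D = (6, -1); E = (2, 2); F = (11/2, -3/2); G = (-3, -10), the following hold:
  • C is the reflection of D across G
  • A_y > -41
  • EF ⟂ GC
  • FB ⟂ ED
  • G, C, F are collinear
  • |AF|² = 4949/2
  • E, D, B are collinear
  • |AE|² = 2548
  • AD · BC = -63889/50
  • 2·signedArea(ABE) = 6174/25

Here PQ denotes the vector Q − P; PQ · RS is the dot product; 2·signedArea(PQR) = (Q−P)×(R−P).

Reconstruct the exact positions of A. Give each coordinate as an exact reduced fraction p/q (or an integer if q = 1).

1. A_x = -26  [2·signedArea(ABE) = 6174/25 ∩ AD · BC = -63889/50]
2. A_y = -40  [2·signedArea(ABE) = 6174/25 ∩ AD · BC = -63889/50]
   → A = (-26, -40)

A = (-26, -40)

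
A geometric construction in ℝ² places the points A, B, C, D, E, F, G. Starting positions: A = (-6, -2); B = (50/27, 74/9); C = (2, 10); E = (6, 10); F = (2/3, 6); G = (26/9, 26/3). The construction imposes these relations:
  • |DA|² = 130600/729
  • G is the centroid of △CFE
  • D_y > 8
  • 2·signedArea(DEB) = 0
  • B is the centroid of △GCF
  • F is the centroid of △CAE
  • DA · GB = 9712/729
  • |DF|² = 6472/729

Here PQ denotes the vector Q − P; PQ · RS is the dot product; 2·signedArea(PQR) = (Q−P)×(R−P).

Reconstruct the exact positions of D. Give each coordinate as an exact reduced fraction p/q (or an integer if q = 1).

D = (64/27, 76/9)

1. D_x = 64/27  [2·signedArea(DEB) = 0 ∩ DA · GB = 9712/729]
2. D_y = 76/9  [2·signedArea(DEB) = 0 ∩ DA · GB = 9712/729]
   → D = (64/27, 76/9)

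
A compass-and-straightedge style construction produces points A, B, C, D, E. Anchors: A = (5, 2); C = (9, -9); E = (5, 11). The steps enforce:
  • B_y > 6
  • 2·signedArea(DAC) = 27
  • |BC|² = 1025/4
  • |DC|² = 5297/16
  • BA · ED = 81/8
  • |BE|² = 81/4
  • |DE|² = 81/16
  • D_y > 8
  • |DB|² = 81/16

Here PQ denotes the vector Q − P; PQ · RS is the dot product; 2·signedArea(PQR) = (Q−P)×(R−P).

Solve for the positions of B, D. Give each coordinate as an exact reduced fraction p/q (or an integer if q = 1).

B = (5, 13/2)
D = (5, 35/4)

1. D_x = 5  [line 11·x + 4·y + -90 = 0 ∩ |DC|² = 5297/16]
2. D_y = 35/4  [line 11·x + 4·y + -90 = 0 ∩ |DC|² = 5297/16]
   → D = (5, 35/4)
3. B_y = 13/2  [BA · ED = 81/8]
4. B_x = 5  [|BE|² = 81/4]
   → B = (5, 13/2)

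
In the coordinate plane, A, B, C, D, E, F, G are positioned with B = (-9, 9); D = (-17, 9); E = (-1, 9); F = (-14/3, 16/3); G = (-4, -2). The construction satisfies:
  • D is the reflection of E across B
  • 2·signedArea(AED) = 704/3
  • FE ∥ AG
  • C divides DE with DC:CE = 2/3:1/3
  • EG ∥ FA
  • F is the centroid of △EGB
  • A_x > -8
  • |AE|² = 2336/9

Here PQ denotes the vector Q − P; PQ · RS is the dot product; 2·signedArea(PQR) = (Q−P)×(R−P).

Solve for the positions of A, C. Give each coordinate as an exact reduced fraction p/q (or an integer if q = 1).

1. A_x = -23/3  [FE ∥ AG ∩ EG ∥ FA]
2. A_y = -17/3  [FE ∥ AG ∩ EG ∥ FA]
   → A = (-23/3, -17/3)
3. C_x = -19/3  [C divides DE with DC:CE = 2/3:1/3]
4. C_y = 9  [C divides DE with DC:CE = 2/3:1/3]
   → C = (-19/3, 9)

A = (-23/3, -17/3)
C = (-19/3, 9)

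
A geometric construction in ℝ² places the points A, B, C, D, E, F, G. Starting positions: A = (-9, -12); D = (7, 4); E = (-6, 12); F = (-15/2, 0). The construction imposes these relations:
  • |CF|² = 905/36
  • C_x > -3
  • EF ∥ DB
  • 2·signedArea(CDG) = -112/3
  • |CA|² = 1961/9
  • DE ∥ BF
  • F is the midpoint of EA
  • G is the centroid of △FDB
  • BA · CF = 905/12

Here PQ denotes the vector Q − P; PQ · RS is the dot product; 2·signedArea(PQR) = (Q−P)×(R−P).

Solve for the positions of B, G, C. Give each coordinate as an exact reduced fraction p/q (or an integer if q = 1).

1. B_x = 11/2  [DE ∥ BF ∩ EF ∥ DB]
2. B_y = -8  [DE ∥ BF ∩ EF ∥ DB]
   → B = (11/2, -8)
3. G_x = 5/3  [G is the centroid of △FDB]
4. G_y = -4/3  [G is the centroid of △FDB]
   → G = (5/3, -4/3)
5. C_x = -8/3  [2·signedArea(CDG) = -112/3 ∩ BA · CF = 905/12]
6. C_y = 4/3  [2·signedArea(CDG) = -112/3 ∩ BA · CF = 905/12]
   → C = (-8/3, 4/3)

B = (11/2, -8)
C = (-8/3, 4/3)
G = (5/3, -4/3)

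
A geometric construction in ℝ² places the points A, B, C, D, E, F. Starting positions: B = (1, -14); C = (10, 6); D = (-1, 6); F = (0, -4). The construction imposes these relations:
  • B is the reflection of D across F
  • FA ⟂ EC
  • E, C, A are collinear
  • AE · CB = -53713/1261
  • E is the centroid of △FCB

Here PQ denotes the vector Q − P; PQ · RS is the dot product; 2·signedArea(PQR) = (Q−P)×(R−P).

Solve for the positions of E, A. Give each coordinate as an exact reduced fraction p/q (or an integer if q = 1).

1. E_x = 11/3  [E is the centroid of △FCB]
2. E_y = -4  [E is the centroid of △FCB]
   → E = (11/3, -4)
3. A_x = 3300/1261  [E, C, A are collinear ∩ FA ⟂ EC]
4. A_y = -7134/1261  [E, C, A are collinear ∩ FA ⟂ EC]
   → A = (3300/1261, -7134/1261)

A = (3300/1261, -7134/1261)
E = (11/3, -4)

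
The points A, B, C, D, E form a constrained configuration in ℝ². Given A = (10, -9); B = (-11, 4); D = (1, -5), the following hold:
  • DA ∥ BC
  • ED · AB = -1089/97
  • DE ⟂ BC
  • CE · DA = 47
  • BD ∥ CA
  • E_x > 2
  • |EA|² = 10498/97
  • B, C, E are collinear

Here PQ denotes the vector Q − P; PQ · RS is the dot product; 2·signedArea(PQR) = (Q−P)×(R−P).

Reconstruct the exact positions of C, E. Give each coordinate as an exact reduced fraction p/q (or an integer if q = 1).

C = (-2, 0)
E = (229/97, -188/97)

1. C_x = -2  [BD ∥ CA ∩ DA ∥ BC]
2. C_y = 0  [BD ∥ CA ∩ DA ∥ BC]
   → C = (-2, 0)
3. E_x = 229/97  [B, C, E are collinear ∩ DE ⟂ BC]
4. E_y = -188/97  [B, C, E are collinear ∩ DE ⟂ BC]
   → E = (229/97, -188/97)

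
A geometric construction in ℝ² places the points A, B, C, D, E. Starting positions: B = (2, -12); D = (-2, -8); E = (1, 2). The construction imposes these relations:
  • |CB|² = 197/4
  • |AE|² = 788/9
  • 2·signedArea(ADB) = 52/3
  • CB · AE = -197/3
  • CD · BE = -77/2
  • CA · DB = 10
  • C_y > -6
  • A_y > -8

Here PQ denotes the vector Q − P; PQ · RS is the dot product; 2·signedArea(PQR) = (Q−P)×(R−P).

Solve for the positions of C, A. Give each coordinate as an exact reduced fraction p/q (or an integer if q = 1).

1. C_x = 3/2  [line 1·x + -14·y + -143/2 = 0 ∩ |CB|² = 197/4]
2. C_y = -5  [line 1·x + -14·y + -143/2 = 0 ∩ |CB|² = 197/4]
   → C = (3/2, -5)
3. A_x = 5/3  [2·signedArea(ADB) = 52/3 ∩ CA · DB = 10]
4. A_y = -22/3  [2·signedArea(ADB) = 52/3 ∩ CA · DB = 10]
   → A = (5/3, -22/3)

A = (5/3, -22/3)
C = (3/2, -5)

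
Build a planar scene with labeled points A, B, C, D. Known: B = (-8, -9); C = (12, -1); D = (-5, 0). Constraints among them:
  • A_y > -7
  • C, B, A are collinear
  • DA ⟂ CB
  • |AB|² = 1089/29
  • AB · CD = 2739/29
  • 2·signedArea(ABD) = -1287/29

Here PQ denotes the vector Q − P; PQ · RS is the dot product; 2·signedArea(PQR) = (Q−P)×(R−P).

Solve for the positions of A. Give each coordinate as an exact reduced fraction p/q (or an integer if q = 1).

A = (-67/29, -195/29)

1. A_x = -67/29  [C, B, A are collinear ∩ DA ⟂ CB]
2. A_y = -195/29  [C, B, A are collinear ∩ DA ⟂ CB]
   → A = (-67/29, -195/29)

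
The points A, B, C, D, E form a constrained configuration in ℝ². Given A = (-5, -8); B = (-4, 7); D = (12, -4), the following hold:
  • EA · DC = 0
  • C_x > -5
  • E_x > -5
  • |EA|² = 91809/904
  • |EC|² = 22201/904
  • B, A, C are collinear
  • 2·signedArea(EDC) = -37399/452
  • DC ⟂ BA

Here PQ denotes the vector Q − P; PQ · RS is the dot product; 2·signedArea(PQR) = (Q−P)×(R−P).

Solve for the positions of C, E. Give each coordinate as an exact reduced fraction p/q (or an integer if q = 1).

C = (-1053/226, -653/226)
E = (-1957/452, 929/452)

1. C_x = -1053/226  [B, A, C are collinear ∩ DC ⟂ BA]
2. C_y = -653/226  [B, A, C are collinear ∩ DC ⟂ BA]
   → C = (-1053/226, -653/226)
3. E_x = -1957/452  [EA · DC = 0 ∩ 2·signedArea(EDC) = -37399/452]
4. E_y = 929/452  [EA · DC = 0 ∩ 2·signedArea(EDC) = -37399/452]
   → E = (-1957/452, 929/452)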